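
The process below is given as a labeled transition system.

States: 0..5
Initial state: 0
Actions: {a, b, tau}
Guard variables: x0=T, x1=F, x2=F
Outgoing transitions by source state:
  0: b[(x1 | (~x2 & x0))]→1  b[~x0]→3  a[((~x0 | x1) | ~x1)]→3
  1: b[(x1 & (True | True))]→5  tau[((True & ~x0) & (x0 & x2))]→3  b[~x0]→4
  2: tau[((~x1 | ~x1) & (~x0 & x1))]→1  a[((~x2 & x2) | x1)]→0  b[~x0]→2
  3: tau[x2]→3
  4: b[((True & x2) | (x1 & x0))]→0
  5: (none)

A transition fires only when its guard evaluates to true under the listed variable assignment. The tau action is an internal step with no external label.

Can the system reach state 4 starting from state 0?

After dropping false guards: 2 live edges.
Layer 0: {0}
Layer 1: {1,3}  cumulative {0,1,3}
R = {0,1,3}

Answer: UNREACHABLE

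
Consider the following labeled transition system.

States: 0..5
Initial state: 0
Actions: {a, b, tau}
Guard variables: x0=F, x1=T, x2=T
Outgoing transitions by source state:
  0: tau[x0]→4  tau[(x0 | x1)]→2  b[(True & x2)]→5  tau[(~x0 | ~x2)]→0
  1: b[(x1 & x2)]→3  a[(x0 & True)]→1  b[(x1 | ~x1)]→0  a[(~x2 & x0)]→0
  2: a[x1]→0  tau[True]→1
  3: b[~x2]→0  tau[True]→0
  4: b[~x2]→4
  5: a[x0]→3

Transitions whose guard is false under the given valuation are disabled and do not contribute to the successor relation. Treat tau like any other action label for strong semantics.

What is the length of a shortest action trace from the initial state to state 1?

Layered search for 1:
  depth 0: {0}
  depth 1: {2,5}
  depth 2: {1}
1 enters at depth 2; path tau·tau

Answer: 2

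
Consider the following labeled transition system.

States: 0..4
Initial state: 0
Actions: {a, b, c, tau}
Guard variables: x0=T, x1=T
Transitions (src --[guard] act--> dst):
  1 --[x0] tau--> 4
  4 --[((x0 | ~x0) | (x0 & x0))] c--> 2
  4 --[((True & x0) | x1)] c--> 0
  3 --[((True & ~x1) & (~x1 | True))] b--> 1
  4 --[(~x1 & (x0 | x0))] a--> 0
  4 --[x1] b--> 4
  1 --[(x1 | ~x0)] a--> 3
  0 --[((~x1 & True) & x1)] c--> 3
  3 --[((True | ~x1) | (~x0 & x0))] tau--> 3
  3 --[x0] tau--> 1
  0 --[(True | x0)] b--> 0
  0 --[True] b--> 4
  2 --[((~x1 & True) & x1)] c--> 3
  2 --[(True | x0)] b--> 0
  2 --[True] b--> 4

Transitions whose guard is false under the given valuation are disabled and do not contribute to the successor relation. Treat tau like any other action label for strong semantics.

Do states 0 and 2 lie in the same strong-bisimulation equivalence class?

Answer: BISIMILAR

Analysis:
Refine partition for ~:
  π0 = {{0,1,2,3,4}}
  π1 = {{0,2},{1},{3},{4}}
Fixed point at round 2; 4 class(es).
0∈{0,2}, 2∈{0,2}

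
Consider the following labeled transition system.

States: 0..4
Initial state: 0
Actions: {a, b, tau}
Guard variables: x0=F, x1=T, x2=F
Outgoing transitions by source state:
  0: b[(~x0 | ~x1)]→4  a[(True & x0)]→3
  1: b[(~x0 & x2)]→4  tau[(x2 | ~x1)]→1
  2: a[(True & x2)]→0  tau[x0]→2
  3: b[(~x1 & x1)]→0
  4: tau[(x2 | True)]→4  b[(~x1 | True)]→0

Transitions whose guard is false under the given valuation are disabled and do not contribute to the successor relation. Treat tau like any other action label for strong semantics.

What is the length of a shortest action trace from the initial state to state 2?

Answer: UNREACHABLE

Trace:
Breadth-first toward 2:
  depth 0: {0}
  depth 1: {4}
2 never appears.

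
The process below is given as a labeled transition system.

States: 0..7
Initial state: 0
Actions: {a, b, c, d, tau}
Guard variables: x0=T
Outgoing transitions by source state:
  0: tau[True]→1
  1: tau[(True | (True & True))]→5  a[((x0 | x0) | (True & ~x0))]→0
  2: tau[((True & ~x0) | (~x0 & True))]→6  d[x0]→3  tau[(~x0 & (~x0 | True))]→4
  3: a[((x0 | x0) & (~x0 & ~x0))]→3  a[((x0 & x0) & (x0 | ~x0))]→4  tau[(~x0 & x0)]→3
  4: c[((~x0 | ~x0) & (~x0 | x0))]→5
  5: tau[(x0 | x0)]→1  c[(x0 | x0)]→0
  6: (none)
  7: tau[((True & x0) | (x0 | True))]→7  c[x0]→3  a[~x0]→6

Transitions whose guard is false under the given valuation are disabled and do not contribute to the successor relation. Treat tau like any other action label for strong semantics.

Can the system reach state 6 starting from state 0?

Answer: UNREACHABLE

Working:
Guard filter leaves 9 enabled edge(s).
depth 0: {0}
depth 1: {1}  cumulative {0,1}
depth 2: {5}  cumulative {0,1,5}
Reach set: {0,1,5}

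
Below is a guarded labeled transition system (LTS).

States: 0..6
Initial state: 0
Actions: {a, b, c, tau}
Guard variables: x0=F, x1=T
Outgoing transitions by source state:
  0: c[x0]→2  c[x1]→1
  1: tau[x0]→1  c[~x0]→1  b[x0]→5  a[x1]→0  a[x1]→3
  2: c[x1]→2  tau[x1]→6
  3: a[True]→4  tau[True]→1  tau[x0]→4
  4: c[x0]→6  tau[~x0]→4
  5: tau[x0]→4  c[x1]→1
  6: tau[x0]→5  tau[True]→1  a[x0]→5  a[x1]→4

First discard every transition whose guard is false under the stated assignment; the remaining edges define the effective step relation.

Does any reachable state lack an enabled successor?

Reach set: {0,1,3,4}
  0: c→1  [deg 1]
  1: a→0  a→3  c→1  [deg 3]
  3: a→4  tau→1  [deg 2]
  4: tau→4  [deg 1]

Answer: DEADLOCK-FREE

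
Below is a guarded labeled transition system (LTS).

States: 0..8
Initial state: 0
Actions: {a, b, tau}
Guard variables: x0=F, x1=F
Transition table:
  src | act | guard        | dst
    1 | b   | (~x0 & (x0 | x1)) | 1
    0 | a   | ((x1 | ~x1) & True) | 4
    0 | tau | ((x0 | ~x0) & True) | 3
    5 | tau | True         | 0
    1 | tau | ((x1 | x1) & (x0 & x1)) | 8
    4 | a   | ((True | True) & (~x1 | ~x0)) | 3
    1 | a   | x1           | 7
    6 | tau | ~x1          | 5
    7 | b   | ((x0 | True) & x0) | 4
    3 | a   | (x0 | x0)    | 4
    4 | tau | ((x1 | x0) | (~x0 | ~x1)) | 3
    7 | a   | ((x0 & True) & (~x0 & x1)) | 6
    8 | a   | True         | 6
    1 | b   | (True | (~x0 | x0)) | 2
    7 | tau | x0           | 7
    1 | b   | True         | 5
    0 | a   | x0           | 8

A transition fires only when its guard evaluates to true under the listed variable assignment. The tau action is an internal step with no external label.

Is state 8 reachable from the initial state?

Answer: UNREACHABLE

Analysis:
Guard filter leaves 9 enabled edge(s).
Layer 0: {0}
Layer 1: {3,4}  total {0,3,4}
Reach set: {0,3,4}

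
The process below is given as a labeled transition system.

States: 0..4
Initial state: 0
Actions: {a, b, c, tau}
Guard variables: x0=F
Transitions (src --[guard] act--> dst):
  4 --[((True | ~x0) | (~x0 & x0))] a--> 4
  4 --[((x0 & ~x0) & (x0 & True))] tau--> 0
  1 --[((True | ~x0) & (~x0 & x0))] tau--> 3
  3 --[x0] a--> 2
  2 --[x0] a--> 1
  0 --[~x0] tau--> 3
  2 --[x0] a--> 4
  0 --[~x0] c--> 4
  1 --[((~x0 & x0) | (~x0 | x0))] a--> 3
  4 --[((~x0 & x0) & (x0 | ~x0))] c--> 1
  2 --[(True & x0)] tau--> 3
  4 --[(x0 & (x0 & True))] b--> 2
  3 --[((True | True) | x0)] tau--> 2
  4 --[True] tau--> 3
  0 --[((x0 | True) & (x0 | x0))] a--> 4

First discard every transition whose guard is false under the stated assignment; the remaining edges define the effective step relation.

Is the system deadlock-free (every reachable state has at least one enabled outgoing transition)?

Reachable = {0,2,3,4}
  0: c→4  tau→3  [2 out]
  2: ∅  [STUCK]
  3: tau→2  [1 out]
  4: a→4  tau→3  [2 out]
trace reaching 2: tau·tau

Answer: DEADLOCK at state 2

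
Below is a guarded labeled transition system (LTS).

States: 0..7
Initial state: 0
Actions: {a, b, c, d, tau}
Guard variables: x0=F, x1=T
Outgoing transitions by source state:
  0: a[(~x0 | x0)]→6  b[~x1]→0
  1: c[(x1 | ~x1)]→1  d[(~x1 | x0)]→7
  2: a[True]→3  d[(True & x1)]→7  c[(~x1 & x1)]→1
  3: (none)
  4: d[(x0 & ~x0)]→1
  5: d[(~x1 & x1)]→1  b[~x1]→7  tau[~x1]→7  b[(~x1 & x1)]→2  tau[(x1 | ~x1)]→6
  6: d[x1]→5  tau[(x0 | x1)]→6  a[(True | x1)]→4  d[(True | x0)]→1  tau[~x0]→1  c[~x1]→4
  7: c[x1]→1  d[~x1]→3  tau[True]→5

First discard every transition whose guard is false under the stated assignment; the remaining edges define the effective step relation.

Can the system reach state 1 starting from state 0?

Answer: REACHABLE

Analysis:
After dropping false guards: 12 live edges.
Layer 0: {0}
Layer 1: {6}  now seen {0,6}
Layer 2: {1,4,5}  now seen {0,1,4,5,6}
Reach set: {0,1,4,5,6}
Path to 1: a·d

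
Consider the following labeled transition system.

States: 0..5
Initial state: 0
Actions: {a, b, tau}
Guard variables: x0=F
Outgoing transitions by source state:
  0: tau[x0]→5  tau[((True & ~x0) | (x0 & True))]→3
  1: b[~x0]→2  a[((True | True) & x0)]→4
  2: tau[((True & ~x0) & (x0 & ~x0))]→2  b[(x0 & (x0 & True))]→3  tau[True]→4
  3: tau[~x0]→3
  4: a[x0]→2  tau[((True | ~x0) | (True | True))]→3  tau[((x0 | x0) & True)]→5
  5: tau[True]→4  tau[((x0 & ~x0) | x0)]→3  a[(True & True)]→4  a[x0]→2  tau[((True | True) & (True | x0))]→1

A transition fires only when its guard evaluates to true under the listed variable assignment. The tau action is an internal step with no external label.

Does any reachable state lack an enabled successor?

R = {0,3}
  0: tau→3  [1 exit(s)]
  3: tau→3  [1 exit(s)]

Answer: DEADLOCK-FREE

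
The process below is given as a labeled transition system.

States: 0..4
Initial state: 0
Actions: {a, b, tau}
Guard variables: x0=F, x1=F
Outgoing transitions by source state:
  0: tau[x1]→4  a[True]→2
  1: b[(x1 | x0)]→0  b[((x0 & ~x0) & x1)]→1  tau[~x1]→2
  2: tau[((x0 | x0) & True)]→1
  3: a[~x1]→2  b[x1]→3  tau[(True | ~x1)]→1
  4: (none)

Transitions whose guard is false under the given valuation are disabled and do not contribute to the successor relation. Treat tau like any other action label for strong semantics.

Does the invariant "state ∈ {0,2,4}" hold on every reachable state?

Allowed set {0,2,4}
Reachable = {0,2}
  0: ok
  2: ok

Answer: INVARIANT HOLDS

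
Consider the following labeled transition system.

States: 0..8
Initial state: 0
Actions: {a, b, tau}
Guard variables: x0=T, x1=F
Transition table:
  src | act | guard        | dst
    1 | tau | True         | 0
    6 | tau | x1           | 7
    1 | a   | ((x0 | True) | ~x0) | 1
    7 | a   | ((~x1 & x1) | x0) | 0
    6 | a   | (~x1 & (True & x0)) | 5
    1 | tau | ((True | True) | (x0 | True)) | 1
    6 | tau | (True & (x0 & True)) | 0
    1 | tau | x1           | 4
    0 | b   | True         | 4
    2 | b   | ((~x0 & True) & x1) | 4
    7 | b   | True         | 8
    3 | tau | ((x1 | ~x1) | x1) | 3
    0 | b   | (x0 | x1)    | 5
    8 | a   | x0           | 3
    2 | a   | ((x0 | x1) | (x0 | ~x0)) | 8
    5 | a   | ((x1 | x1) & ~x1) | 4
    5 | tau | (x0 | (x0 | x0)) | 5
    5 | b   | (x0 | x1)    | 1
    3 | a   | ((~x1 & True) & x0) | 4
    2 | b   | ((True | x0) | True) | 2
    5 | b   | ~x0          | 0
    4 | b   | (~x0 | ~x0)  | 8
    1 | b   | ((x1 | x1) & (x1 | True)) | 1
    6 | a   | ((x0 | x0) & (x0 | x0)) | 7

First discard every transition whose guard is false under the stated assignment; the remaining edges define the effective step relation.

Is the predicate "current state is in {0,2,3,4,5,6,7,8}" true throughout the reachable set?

Inv-set: {0,2,3,4,5,6,7,8}
Reach set: {0,1,4,5}
  0: safe
  1: VIOLATES
  4: safe
  5: safe
reach 1 via b·b — violates

Answer: INVARIANT VIOLATED at state 1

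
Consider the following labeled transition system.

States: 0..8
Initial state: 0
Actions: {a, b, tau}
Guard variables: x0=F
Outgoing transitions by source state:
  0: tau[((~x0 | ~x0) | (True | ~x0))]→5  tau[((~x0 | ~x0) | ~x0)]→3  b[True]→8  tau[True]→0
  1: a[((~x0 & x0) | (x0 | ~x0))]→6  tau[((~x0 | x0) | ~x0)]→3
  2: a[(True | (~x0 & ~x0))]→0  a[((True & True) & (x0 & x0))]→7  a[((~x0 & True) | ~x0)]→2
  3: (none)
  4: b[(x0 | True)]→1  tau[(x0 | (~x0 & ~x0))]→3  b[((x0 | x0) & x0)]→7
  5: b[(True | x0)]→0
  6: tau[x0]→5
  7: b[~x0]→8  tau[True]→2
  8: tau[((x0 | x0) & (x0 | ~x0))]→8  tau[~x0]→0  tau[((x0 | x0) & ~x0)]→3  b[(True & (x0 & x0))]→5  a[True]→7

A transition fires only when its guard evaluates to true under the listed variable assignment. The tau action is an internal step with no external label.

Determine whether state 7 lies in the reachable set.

Answer: REACHABLE

Trace:
Guard filter leaves 15 enabled edge(s).
depth 0: {0}
depth 1: {3,5,8}  total {0,3,5,8}
depth 2: {7}  total {0,3,5,7,8}
depth 3: {2}  total {0,2,3,5,7,8}
Reachable = {0,2,3,5,7,8}
Path to 7: b·a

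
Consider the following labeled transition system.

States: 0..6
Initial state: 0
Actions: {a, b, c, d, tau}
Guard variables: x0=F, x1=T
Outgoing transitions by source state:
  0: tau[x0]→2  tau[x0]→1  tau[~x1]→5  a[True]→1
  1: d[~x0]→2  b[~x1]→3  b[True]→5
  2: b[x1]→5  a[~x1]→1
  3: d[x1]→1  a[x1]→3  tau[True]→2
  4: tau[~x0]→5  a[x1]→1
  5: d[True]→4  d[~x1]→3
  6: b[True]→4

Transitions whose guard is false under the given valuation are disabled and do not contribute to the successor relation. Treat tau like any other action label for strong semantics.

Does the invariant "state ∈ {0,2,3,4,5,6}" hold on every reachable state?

Answer: INVARIANT VIOLATED at state 1

Working:
Allowed set {0,2,3,4,5,6}
Reach set: {0,1,2,4,5}
  0: safe
  1: outside
  2: safe
  4: safe
  5: safe
counterexample path to 1: a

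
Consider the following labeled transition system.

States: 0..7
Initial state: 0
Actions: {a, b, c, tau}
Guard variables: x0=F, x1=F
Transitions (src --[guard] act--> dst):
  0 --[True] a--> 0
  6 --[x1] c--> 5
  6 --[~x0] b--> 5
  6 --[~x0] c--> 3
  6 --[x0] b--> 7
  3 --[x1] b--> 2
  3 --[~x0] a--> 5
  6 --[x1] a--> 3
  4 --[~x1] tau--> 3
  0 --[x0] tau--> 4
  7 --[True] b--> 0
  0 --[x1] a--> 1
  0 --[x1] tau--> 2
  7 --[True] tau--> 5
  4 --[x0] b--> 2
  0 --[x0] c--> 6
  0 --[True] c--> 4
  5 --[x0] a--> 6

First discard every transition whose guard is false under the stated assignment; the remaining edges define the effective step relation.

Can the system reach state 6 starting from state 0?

After dropping false guards: 8 live edges.
Layer 0: {0}
Layer 1: {4}  now seen {0,4}
Layer 2: {3}  now seen {0,3,4}
Layer 3: {5}  now seen {0,3,4,5}
R = {0,3,4,5}

Answer: UNREACHABLE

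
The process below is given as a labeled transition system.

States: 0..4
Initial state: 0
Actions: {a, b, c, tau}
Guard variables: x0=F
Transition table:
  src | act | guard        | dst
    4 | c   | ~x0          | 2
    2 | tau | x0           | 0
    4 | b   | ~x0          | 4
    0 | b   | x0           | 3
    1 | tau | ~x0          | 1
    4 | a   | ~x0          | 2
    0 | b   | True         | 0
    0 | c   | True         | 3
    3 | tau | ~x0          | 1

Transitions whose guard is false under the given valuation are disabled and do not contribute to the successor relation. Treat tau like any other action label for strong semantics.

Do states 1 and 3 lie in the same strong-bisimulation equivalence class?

Answer: BISIMILAR

Analysis:
Bisimulation quotient by refinement:
  P[0] = {{0,1,2,3,4}}
  P[1] = {{0},{1,3},{2},{4}}
4 equivalence class(es) (converged in 2)
[1]={1,3}  [3]={1,3}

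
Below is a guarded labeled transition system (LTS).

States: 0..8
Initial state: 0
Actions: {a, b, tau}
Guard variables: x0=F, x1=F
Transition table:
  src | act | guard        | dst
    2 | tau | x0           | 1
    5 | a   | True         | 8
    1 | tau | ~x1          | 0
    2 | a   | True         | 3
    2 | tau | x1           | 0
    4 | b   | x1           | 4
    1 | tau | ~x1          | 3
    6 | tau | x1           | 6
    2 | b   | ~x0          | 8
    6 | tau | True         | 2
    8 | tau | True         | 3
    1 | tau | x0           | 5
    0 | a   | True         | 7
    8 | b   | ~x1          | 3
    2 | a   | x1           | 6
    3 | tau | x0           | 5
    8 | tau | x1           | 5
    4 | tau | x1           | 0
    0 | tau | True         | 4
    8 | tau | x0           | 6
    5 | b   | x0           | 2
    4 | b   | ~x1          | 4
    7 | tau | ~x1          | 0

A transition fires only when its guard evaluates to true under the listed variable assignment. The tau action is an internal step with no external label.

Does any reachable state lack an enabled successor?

R = {0,4,7}
  0: a→7  tau→4  [2 exit(s)]
  4: b→4  [1 exit(s)]
  7: tau→0  [1 exit(s)]

Answer: DEADLOCK-FREE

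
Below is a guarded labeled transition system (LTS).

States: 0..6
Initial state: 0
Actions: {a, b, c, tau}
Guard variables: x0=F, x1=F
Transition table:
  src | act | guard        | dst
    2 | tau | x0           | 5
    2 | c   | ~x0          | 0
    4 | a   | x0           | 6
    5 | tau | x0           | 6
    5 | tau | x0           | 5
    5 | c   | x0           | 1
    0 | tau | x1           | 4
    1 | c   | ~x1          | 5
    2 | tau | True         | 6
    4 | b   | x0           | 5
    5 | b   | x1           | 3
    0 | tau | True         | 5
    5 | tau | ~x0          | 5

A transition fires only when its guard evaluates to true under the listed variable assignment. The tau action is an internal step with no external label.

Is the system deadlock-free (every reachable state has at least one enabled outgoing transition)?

Answer: DEADLOCK-FREE

Working:
Reachable = {0,5}
  0: tau→5  [deg 1]
  5: tau→5  [deg 1]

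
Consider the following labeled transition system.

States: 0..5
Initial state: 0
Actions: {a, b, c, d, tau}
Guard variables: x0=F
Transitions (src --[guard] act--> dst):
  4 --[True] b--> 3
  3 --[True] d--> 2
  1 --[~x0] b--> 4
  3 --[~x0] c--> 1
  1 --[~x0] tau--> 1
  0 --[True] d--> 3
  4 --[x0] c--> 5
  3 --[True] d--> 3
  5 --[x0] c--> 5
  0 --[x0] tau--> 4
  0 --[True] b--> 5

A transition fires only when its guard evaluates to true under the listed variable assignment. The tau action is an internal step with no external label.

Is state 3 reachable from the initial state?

8 transition(s) survive guard evaluation.
Layer 0: {0}
Layer 1: {3,5}  cumulative {0,3,5}
Layer 2: {1,2}  cumulative {0,1,2,3,5}
Layer 3: {4}  cumulative {0,1,2,3,4,5}
Reachable = {0,1,2,3,4,5}
trace reaching 3: d

Answer: REACHABLE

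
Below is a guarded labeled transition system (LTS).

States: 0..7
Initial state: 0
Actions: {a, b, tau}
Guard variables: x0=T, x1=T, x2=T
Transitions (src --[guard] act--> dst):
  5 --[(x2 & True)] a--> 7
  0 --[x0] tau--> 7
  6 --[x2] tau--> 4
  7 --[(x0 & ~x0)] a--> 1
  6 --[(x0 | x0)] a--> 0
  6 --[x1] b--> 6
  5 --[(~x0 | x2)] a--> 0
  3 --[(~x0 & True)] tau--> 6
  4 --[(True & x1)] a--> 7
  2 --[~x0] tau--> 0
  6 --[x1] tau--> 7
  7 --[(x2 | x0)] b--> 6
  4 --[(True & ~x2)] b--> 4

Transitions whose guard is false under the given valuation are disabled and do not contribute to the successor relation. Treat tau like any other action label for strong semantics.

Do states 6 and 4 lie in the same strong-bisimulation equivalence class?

Compute ~ classes (split until stable):
  π0 = {{0,1,2,3,4,5,6,7}}
  π1 = {{0},{1,2,3},{4,5},{6},{7}}
  π2 = {{0},{1,2,3},{4},{5},{6},{7}}
stable after 3 split(s): 6 block(s)
class of 6: {6}; class of 4: {4}

Answer: NOT BISIMILAR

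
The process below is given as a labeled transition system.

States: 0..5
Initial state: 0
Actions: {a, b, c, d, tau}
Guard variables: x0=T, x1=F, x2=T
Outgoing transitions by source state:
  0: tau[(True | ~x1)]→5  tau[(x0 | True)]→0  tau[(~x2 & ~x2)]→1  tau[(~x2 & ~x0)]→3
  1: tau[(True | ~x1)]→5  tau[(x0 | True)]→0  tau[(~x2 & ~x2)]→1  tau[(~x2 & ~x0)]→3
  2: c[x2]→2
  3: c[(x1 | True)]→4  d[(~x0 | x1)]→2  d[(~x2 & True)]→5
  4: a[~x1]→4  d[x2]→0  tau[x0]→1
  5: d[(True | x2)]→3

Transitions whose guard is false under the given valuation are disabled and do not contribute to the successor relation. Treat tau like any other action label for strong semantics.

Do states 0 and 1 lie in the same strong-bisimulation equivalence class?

Answer: BISIMILAR

Trace:
Compute ~ classes (split until stable):
  π0 = {{0,1,2,3,4,5}}
  π1 = {{0,1},{2,3},{4},{5}}
  π2 = {{0,1},{2},{3},{4},{5}}
stable after 3 split(s): 5 block(s)
[0]={0,1}  [1]={0,1}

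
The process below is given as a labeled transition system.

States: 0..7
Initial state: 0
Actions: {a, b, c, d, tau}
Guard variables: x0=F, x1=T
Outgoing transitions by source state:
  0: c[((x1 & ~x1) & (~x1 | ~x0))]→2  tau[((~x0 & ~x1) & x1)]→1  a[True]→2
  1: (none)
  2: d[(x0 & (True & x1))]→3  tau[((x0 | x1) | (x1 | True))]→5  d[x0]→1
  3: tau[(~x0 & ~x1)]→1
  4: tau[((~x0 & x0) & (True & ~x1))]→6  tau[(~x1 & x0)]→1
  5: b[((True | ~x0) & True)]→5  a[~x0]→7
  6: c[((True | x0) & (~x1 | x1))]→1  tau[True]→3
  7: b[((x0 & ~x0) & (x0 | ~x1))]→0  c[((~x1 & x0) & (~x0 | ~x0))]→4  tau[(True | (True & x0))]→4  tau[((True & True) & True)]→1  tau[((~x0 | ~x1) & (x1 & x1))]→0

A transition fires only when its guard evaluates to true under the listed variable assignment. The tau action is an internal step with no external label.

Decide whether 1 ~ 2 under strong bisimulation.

Answer: NOT BISIMILAR

Trace:
Bisimulation quotient by refinement:
  round 0: {{0,1,2,3,4,5,6,7}}
  round 1: {{0},{1,3,4},{2,7},{5},{6}}
  round 2: {{0},{1,3,4},{2},{5},{6},{7}}
Fixed point at round 3; 6 class(es).
1∈{1,3,4}, 2∈{2}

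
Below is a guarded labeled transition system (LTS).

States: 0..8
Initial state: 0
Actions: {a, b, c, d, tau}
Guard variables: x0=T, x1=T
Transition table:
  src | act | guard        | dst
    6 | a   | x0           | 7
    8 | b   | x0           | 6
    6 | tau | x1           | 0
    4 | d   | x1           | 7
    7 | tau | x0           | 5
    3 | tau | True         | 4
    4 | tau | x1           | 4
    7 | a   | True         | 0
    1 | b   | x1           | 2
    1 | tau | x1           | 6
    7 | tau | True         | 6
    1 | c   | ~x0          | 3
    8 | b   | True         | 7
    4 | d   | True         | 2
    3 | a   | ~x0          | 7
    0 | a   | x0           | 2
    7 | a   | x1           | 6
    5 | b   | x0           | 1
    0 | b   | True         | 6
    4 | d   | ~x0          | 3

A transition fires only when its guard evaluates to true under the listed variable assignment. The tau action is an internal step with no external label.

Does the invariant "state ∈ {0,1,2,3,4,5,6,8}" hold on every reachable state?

Answer: INVARIANT VIOLATED at state 7

Analysis:
Safe = {0,1,2,3,4,5,6,8}
Reach set: {0,1,2,5,6,7}
  0: ✓
  1: ✓
  2: ✓
  5: ✓
  6: ✓
  7: outside
counterexample path to 7: b·a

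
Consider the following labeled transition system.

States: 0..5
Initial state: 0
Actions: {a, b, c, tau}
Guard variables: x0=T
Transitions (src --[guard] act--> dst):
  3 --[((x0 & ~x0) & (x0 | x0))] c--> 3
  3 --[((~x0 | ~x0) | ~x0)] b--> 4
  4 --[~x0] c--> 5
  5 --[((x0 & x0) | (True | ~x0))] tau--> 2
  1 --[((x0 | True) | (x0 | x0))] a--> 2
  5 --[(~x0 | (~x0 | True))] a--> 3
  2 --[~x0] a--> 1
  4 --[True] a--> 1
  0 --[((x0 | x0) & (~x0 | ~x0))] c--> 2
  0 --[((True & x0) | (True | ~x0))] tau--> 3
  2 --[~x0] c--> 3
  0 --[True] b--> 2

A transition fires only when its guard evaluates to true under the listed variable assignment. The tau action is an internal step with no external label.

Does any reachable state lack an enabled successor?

Answer: DEADLOCK at state 2

Trace:
R = {0,2,3}
  0: b→2  tau→3  [deg 2]
  2: ∅  [no exit]
  3: ∅  [no exit]
witness 2: b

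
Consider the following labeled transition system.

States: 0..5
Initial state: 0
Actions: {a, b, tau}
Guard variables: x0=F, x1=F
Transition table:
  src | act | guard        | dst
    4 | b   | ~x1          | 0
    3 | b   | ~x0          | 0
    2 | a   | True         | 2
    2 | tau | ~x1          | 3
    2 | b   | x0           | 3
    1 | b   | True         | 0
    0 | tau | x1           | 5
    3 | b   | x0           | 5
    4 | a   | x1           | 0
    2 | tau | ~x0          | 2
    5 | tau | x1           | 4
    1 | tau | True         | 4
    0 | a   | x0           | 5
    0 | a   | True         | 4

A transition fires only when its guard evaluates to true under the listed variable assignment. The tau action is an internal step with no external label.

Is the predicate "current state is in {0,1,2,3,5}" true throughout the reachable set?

Answer: INVARIANT VIOLATED at state 4

Trace:
Allowed set {0,1,2,3,5}
Reachable = {0,4}
  0: safe
  4: outside
reach 4 via a — violates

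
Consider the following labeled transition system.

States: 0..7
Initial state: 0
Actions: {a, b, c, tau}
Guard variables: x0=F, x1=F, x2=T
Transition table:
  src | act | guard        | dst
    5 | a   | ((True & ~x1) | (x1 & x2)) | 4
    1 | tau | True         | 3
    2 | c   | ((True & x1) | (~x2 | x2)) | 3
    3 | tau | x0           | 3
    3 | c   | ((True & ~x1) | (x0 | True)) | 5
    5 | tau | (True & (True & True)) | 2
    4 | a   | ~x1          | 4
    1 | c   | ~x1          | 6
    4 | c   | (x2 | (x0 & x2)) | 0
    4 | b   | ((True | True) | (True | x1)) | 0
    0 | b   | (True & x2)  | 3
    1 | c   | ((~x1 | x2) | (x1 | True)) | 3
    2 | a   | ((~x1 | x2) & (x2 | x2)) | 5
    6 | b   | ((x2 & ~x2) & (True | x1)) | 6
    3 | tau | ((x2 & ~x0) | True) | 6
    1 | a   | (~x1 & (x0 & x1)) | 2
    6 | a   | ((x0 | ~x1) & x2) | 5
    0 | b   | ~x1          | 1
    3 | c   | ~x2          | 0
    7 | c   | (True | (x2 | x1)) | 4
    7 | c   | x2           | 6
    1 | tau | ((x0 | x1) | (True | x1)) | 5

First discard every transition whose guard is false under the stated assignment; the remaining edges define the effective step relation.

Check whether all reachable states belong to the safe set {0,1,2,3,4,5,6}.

Inv-set: {0,1,2,3,4,5,6}
Reach set: {0,1,2,3,4,5,6}
  0: ✓
  1: ✓
  2: ✓
  3: ✓
  4: ✓
  5: ✓
  6: ✓

Answer: INVARIANT HOLDS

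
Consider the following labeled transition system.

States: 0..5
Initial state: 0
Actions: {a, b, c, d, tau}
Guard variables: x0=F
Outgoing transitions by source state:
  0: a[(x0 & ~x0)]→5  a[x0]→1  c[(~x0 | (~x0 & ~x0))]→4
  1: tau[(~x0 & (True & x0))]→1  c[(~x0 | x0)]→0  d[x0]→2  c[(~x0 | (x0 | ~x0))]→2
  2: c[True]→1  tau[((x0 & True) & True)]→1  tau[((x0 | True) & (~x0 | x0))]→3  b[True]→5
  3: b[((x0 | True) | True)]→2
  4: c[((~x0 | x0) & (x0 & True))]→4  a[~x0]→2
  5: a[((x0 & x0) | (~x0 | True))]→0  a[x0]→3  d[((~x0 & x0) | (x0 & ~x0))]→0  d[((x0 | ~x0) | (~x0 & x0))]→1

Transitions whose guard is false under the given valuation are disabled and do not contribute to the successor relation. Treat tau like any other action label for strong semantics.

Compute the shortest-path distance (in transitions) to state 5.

Breadth-first toward 5:
  depth 0: {0}
  depth 1: {4}
  depth 2: {2}
  depth 3: {1,3,5}
depth(5)=3, e.g. c·a·b

Answer: 3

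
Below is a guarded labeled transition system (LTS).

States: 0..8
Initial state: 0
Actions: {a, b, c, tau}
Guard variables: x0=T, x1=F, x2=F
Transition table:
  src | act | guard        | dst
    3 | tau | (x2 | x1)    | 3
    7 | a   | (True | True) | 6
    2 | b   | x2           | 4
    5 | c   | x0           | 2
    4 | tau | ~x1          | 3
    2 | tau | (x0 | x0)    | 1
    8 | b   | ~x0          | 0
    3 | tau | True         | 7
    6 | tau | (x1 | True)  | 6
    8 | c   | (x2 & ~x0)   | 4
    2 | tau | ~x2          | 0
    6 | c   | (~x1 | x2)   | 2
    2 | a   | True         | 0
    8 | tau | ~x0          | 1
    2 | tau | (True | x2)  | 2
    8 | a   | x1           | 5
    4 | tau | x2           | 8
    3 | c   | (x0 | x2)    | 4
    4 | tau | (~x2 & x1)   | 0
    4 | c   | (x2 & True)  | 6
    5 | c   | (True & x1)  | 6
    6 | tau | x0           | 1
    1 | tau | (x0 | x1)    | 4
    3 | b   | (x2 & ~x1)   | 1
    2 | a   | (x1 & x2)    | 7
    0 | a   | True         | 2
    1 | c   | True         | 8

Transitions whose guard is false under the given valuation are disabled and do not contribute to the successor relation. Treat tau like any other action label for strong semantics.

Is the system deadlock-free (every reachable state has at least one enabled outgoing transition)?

Answer: DEADLOCK at state 8

Analysis:
R = {0,1,2,3,4,6,7,8}
  0: a→2  [1 out]
  1: c→8  tau→4  [2 out]
  2: a→0  tau→0  tau→1  tau→2  [4 out]
  3: c→4  tau→7  [2 out]
  4: tau→3  [1 out]
  6: c→2  tau→1  tau→6  [3 out]
  7: a→6  [1 out]
  8: ∅  [deadlock]
trace reaching 8: a·tau·c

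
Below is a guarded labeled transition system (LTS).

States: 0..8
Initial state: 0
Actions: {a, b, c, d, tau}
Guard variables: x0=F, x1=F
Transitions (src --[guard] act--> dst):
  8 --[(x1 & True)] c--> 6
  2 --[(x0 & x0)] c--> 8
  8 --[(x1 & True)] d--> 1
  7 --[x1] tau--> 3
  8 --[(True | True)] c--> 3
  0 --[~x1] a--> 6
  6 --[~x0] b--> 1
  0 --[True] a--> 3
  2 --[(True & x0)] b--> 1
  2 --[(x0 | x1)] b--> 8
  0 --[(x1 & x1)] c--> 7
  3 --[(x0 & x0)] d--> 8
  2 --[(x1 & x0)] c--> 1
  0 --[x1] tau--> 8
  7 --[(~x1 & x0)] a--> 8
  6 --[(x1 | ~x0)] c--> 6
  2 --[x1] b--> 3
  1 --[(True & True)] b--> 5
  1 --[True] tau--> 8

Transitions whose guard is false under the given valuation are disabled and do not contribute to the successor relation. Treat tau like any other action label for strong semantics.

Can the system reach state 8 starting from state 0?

Answer: REACHABLE

Trace:
Guard filter leaves 7 enabled edge(s).
depth 0: {0}
depth 1: {3,6}  now seen {0,3,6}
depth 2: {1}  now seen {0,1,3,6}
depth 3: {5,8}  now seen {0,1,3,5,6,8}
Reachable = {0,1,3,5,6,8}
witness 8: a·b·tau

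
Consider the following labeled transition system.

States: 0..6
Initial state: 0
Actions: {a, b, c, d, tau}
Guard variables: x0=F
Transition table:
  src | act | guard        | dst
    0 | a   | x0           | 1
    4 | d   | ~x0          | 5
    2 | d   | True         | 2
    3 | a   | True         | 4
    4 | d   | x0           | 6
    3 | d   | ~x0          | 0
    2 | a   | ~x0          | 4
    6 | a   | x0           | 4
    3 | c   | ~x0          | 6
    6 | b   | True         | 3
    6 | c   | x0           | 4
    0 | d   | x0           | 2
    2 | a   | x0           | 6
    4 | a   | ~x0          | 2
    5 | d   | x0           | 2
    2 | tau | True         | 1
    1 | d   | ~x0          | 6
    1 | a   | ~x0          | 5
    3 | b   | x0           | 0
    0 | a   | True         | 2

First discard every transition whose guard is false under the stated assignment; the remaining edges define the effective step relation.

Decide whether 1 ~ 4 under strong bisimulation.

Compute ~ classes (split until stable):
  π0 = {{0,1,2,3,4,5,6}}
  π1 = {{0},{1,4},{2},{3},{5},{6}}
  π2 = {{0},{1},{2},{3},{4},{5},{6}}
stable after 3 split(s): 7 block(s)
1∈{1}, 4∈{4}

Answer: NOT BISIMILAR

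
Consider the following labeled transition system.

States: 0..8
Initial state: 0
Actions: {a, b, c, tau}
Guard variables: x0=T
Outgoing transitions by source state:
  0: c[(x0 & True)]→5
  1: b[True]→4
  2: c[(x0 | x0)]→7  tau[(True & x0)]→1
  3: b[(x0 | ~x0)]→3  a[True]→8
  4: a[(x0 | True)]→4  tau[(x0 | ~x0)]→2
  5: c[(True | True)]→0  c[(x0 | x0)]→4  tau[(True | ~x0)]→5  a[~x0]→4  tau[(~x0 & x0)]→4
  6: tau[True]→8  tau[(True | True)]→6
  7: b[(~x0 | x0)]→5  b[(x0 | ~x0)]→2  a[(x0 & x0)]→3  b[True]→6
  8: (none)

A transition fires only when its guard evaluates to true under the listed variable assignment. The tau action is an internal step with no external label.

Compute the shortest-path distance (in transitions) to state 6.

Answer: 5

Trace:
Layered search for 6:
  Layer 0: {0}
  Layer 1: {5}
  Layer 2: {4}
  Layer 3: {2}
  Layer 4: {1,7}
  Layer 5: {3,6}
depth(6)=5, e.g. c·c·tau·c·b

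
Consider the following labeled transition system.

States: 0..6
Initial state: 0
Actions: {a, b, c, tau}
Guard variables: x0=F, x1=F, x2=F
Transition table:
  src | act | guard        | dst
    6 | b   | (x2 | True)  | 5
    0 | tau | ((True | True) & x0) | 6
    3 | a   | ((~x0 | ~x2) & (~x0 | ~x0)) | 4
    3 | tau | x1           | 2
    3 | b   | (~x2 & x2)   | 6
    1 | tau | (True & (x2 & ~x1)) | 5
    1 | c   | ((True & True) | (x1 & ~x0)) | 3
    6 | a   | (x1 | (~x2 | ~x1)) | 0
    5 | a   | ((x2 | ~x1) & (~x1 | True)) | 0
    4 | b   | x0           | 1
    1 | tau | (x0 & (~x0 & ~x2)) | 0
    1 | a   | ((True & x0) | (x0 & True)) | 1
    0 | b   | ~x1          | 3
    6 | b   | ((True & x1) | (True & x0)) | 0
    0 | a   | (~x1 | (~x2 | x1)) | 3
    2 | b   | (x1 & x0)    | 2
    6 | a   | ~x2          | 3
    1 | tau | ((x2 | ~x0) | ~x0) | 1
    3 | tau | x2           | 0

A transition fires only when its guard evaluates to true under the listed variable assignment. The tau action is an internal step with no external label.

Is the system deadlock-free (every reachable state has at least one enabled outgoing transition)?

Answer: DEADLOCK at state 4

Trace:
R = {0,3,4}
  0: a→3  b→3  [deg 2]
  3: a→4  [deg 1]
  4: ∅  [deadlock]
witness 4: b·a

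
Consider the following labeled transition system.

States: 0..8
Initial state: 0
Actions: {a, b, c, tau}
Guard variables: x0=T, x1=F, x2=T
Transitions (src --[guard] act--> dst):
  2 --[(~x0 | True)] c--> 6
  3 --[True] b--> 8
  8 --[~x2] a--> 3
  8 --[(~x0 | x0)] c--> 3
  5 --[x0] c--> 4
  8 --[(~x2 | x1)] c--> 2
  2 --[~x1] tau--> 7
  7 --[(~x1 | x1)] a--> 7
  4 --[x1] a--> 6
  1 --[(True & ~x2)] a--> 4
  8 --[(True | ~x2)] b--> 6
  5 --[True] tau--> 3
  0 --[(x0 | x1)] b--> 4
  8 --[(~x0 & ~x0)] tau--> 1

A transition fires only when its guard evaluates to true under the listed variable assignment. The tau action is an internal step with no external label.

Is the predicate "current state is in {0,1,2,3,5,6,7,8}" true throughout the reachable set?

Answer: INVARIANT VIOLATED at state 4

Analysis:
Safe = {0,1,2,3,5,6,7,8}
R = {0,4}
  0: ✓
  4: ✗ unsafe
counterexample path to 4: b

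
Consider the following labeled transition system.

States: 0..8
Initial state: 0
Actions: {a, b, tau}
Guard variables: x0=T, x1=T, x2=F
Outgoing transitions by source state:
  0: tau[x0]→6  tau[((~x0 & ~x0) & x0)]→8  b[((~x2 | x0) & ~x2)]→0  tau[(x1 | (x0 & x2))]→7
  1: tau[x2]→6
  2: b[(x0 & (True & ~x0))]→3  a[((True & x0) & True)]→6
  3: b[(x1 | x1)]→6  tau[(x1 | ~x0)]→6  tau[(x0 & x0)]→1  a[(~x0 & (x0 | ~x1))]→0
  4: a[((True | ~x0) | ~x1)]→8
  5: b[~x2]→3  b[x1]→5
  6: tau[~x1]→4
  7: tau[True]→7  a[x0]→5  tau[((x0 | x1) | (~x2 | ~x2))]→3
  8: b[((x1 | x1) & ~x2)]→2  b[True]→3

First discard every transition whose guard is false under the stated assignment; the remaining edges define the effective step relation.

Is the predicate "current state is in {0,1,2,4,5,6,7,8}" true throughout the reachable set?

Answer: INVARIANT VIOLATED at state 3

Working:
Inv-set: {0,1,2,4,5,6,7,8}
R = {0,1,3,5,6,7}
  0: safe
  1: safe
  3: outside
  5: safe
  6: safe
  7: safe
counterexample path to 3: tau·tau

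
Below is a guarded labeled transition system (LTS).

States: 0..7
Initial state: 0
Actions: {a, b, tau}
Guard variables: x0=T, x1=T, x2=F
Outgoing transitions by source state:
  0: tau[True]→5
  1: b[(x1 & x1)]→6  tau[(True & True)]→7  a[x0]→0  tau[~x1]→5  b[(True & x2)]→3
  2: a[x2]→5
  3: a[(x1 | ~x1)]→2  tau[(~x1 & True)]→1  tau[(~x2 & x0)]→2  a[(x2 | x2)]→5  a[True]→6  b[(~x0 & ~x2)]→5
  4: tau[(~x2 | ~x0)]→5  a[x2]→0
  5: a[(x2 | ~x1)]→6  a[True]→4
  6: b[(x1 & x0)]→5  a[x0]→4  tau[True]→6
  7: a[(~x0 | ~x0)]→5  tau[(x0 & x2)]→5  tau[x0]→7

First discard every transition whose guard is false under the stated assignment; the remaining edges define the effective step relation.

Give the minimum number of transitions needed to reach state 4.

Breadth-first toward 4:
  depth 0: {0}
  depth 1: {5}
  depth 2: {4}
first hit 4 at d=2 via tau·a

Answer: 2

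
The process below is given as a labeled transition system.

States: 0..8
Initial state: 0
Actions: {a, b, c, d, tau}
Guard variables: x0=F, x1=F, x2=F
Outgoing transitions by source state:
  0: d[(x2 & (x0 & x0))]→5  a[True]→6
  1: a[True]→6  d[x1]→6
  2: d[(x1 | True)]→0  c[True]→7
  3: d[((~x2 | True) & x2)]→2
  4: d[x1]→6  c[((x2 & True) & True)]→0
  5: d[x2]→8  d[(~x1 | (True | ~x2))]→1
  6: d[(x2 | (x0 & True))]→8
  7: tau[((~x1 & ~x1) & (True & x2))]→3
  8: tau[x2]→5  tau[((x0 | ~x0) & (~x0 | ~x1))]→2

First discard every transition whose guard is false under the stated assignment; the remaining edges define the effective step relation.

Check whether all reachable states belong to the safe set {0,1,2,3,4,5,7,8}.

Safe = {0,1,2,3,4,5,7,8}
Reachable = {0,6}
  0: ok
  6: outside
counterexample path to 6: a

Answer: INVARIANT VIOLATED at state 6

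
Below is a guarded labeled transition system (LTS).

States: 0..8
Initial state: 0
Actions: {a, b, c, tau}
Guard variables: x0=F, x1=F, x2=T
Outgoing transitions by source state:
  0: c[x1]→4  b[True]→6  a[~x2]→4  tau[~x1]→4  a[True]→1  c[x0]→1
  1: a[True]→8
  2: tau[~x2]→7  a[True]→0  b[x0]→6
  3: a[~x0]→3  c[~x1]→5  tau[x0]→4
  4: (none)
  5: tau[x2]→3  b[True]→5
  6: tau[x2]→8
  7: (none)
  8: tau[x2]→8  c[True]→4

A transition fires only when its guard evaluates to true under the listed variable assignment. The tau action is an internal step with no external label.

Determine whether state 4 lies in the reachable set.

Answer: REACHABLE

Working:
12 transition(s) survive guard evaluation.
depth 0: {0}
depth 1: {1,4,6}  total {0,1,4,6}
depth 2: {8}  total {0,1,4,6,8}
R = {0,1,4,6,8}
Path to 4: tau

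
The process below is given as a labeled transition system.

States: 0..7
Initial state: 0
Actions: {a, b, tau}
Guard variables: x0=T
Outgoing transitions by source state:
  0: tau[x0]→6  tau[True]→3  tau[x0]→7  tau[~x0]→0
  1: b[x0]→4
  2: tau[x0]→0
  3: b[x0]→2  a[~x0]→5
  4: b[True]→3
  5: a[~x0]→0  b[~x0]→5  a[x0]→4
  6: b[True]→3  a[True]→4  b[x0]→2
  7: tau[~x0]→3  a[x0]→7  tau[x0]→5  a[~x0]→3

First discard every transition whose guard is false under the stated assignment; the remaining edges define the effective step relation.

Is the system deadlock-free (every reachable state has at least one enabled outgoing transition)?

Reachable = {0,2,3,4,5,6,7}
  0: tau→3  tau→6  tau→7  [3 exit(s)]
  2: tau→0  [1 exit(s)]
  3: b→2  [1 exit(s)]
  4: b→3  [1 exit(s)]
  5: a→4  [1 exit(s)]
  6: a→4  b→2  b→3  [3 exit(s)]
  7: a→7  tau→5  [2 exit(s)]

Answer: DEADLOCK-FREE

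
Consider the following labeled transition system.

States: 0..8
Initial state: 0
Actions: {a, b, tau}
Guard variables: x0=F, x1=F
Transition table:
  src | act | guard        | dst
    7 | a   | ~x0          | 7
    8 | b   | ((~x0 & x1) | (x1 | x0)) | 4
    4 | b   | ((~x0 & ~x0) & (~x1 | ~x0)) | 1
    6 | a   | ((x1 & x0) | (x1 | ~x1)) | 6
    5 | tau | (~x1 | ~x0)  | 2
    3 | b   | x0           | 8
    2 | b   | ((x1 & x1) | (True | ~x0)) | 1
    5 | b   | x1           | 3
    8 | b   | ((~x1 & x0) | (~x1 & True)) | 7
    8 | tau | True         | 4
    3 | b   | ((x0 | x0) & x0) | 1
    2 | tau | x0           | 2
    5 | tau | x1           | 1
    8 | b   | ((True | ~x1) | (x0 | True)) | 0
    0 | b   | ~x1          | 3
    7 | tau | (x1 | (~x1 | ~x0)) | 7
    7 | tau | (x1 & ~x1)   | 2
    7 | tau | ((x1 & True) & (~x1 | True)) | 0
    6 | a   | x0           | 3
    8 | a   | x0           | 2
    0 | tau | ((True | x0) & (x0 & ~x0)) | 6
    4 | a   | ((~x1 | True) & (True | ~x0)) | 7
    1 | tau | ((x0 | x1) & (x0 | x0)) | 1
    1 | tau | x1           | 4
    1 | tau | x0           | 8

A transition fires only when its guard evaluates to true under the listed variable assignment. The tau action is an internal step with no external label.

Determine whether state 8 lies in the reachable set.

Answer: UNREACHABLE

Trace:
After dropping false guards: 11 live edges.
depth 0: {0}
depth 1: {3}  now seen {0,3}
Reach set: {0,3}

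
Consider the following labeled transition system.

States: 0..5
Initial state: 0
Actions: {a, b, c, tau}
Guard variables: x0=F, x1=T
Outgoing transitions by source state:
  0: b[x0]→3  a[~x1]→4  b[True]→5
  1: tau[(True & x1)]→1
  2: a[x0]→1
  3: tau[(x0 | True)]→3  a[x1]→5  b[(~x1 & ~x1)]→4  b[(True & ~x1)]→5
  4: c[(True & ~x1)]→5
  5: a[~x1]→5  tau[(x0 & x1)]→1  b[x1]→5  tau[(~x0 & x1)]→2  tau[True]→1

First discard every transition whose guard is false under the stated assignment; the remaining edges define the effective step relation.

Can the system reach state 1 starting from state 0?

7 transition(s) survive guard evaluation.
depth 0: {0}
depth 1: {5}  total {0,5}
depth 2: {1,2}  total {0,1,2,5}
Reachable = {0,1,2,5}
trace reaching 1: b·tau

Answer: REACHABLE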